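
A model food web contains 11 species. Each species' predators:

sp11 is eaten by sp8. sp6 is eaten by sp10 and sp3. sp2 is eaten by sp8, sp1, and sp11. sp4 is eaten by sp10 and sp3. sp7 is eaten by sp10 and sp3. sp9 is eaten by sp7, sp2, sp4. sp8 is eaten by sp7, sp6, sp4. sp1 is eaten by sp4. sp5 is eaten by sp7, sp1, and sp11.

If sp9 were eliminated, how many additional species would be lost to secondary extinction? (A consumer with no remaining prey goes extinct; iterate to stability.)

Remove sp9.
Round 1: sp2 (all prey gone) → extinct.
No further losses. Total secondary extinctions: 1.

1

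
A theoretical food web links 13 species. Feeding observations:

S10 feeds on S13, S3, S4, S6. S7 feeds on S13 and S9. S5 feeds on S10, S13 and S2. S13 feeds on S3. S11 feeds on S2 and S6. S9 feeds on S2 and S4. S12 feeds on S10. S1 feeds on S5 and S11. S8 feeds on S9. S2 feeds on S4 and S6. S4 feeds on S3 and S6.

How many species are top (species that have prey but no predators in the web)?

4

Top species (has prey, but nothing eats it): S12, S8, S1, S7.
Count: 4.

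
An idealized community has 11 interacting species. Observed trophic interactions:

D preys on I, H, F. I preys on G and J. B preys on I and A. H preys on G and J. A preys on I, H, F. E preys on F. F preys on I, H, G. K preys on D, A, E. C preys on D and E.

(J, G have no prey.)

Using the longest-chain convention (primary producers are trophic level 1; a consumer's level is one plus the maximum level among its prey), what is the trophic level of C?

J is a producer → level 1.
I eats J (level 1); other prey at levels: G 1 → level 2.
F eats I (level 2); other prey at levels: G 1, H 2 → level 3.
E eats F → level 4.
C eats E (level 4); other prey at levels: D 4 → level 5.

Trophic level 5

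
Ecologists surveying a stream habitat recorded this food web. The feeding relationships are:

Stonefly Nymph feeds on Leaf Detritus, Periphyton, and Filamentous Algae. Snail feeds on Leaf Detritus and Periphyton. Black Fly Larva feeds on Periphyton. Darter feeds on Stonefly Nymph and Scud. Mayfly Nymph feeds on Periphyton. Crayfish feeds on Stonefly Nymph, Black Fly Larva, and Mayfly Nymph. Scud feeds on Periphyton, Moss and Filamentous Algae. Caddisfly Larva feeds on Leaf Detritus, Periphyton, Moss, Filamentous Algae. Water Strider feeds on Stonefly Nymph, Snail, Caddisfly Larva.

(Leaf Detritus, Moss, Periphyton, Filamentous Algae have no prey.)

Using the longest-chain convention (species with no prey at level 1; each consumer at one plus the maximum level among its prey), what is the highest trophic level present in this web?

Basal resources (level 1): Leaf Detritus, Moss, Periphyton, Filamentous Algae.
Moss → Scud → Darter gives Darter level 3.
No species has a prey at level 3, so no species reaches level 4.

3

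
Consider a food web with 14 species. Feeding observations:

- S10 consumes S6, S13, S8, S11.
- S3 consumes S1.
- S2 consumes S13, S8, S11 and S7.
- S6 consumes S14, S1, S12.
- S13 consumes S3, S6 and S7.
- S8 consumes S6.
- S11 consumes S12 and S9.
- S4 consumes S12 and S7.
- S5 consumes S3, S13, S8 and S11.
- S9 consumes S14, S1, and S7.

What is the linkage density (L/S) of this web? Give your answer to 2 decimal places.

There are L = 27 links among S = 14 species.
L/S = 27/14 = 1.9286 ≈ 1.93.

L/S = 1.93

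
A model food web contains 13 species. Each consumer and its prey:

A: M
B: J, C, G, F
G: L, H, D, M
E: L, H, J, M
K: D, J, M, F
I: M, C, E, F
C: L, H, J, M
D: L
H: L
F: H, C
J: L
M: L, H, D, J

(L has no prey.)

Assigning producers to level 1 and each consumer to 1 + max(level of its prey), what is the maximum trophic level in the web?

6

Producers (level 1): L.
L → H → M → C → F → B gives B level 6.
No species has a prey at level 6, so no species reaches level 7.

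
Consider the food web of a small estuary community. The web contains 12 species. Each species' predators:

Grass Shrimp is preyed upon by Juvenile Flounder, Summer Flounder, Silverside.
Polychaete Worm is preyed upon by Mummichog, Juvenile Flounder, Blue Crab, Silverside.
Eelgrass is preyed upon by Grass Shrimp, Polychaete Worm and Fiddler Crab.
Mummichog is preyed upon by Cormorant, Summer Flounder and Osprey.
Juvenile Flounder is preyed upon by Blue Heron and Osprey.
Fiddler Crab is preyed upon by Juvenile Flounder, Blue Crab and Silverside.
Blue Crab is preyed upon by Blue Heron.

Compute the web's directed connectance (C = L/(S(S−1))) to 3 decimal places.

C = 0.144

The web has S = 12 species and L = 19 feeding links.
C = L / (S(S−1)) = 19 / 132 = 0.1439 ≈ 0.144.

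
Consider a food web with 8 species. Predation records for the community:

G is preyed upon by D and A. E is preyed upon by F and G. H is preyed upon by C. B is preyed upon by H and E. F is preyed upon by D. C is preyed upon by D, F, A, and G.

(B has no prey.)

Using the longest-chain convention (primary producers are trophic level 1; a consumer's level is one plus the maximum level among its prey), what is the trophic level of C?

Trophic level 3

B is a producer → level 1.
H eats B → level 2.
C eats H → level 3.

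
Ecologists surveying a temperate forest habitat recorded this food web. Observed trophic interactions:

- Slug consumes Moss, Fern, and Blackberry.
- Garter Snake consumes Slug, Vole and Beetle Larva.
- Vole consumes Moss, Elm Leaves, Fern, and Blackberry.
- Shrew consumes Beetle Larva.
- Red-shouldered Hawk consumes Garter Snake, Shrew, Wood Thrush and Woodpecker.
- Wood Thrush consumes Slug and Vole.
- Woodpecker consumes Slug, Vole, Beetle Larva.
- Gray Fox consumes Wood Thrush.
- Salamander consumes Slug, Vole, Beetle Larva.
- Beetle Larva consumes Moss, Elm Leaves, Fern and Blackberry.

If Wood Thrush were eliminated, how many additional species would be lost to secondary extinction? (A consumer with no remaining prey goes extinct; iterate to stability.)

1

Remove Wood Thrush.
Round 1: Gray Fox (all prey gone) → extinct.
No further losses. Total secondary extinctions: 1.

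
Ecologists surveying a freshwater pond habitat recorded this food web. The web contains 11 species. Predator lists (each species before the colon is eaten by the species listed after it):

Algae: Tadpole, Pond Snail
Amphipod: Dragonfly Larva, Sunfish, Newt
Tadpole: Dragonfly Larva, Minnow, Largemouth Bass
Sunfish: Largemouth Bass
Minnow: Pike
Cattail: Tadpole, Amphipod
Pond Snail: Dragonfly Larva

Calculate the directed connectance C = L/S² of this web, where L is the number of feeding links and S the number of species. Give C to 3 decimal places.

C = 0.107

The web has S = 11 species and L = 13 feeding links.
C = L / S² = 13 / 121 = 0.1074 ≈ 0.107.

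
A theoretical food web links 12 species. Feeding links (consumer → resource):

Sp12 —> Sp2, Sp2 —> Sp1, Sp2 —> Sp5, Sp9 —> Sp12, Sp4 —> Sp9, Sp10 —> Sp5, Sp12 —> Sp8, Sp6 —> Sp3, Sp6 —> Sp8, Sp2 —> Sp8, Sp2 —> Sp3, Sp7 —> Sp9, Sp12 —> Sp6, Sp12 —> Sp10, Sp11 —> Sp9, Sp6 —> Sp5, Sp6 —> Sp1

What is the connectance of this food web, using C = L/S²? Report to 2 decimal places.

The web has S = 12 species and L = 17 feeding links.
C = L / S² = 17 / 144 = 0.1181 ≈ 0.12.

C = 0.12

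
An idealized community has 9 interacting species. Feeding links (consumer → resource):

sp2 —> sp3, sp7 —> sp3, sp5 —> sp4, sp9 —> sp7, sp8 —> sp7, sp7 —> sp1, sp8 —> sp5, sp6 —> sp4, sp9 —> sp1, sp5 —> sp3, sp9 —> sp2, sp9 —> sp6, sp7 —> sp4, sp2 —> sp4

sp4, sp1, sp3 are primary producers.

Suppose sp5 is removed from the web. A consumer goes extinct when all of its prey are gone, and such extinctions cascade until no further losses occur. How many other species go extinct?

Remove sp5.
Every predator of it retains at least one other prey: sp8 still has sp7.
No consumer loses all prey, so no secondary extinctions occur.

0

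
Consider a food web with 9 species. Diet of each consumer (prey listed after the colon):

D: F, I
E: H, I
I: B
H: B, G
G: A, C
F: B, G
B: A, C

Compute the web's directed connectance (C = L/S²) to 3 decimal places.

The web has S = 9 species and L = 13 feeding links.
C = L / S² = 13 / 81 = 0.1605 ≈ 0.160.

C = 0.160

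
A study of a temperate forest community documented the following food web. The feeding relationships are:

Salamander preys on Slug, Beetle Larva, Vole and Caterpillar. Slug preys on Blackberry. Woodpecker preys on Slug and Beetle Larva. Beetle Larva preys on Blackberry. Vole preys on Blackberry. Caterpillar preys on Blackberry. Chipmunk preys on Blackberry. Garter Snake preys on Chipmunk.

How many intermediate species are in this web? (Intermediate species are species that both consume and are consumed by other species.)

5

Intermediate species (has both prey and predators): Caterpillar, Beetle Larva, Chipmunk, Slug, Vole.
Count: 5.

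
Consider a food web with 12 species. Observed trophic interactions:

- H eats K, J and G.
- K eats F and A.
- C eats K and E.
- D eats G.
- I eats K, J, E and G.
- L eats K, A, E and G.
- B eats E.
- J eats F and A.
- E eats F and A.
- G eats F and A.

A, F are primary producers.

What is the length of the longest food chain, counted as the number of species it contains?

3 species

One longest chain: A → E → I.
It has 3 species and 2 links.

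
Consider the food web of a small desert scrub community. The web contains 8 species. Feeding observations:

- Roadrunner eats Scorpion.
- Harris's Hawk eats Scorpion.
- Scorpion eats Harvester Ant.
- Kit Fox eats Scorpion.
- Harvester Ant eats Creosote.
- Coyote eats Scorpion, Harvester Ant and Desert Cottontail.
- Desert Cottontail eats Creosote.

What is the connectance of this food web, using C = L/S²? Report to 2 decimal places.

The web has S = 8 species and L = 9 feeding links.
C = L / S² = 9 / 64 = 0.1406 ≈ 0.14.

C = 0.14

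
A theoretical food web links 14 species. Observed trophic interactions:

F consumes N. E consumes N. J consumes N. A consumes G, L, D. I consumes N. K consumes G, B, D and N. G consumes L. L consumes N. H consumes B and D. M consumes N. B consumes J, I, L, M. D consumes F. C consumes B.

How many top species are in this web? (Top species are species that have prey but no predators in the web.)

Top species (has prey, but nothing eats it): E, C, H, A, K.
Count: 5.

5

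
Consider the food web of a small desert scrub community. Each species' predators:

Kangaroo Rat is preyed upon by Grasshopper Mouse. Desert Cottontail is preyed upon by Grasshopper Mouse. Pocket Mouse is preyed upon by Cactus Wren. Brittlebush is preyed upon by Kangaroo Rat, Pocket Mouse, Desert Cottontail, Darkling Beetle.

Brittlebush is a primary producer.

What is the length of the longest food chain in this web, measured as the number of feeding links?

2 links

One longest chain: Brittlebush → Kangaroo Rat → Grasshopper Mouse.
It has 3 species and 2 links.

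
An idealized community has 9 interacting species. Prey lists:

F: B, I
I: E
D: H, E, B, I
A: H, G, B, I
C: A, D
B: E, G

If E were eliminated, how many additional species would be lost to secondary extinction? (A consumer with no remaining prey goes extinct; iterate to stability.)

Remove E.
Round 1: I (all prey gone) → extinct.
No further losses. Total secondary extinctions: 1.

1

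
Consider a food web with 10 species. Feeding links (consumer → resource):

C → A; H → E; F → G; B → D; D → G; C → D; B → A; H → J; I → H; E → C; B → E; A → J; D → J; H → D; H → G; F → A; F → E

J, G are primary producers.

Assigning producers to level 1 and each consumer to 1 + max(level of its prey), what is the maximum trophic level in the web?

6

Producers (level 1): J, G.
J → A → C → E → H → I gives I level 6.
No species has a prey at level 6, so no species reaches level 7.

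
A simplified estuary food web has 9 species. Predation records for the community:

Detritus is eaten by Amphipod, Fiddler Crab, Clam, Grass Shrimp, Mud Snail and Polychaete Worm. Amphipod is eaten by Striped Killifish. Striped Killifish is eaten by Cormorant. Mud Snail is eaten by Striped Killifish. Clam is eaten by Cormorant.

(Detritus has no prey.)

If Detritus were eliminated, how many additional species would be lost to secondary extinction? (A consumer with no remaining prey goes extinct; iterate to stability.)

8

Remove Detritus.
Round 1: Clam (all prey gone), Amphipod (all prey gone), Grass Shrimp (all prey gone), Mud Snail (all prey gone), Polychaete Worm (all prey gone), Fiddler Crab (all prey gone) → extinct.
Round 2: Striped Killifish (all prey gone) → extinct.
Round 3: Cormorant (all prey gone) → extinct.
No further losses. Total secondary extinctions: 8.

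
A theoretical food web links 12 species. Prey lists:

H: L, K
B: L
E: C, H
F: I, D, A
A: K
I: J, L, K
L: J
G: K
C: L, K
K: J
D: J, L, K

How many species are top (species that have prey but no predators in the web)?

4

Top species (has prey, but nothing eats it): B, G, E, F.
Count: 4.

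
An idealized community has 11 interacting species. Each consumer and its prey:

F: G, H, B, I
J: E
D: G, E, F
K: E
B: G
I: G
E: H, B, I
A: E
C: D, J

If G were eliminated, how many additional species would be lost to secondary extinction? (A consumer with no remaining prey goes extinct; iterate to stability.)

Remove G.
Round 1: B (all prey gone), I (all prey gone) → extinct.
No further losses. Total secondary extinctions: 2.

2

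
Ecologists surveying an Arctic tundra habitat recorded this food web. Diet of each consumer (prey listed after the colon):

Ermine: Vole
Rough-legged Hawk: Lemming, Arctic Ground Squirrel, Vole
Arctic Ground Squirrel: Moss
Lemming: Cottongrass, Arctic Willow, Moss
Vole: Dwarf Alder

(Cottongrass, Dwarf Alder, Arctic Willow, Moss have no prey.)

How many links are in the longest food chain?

2 links

One longest chain: Dwarf Alder → Vole → Ermine.
It has 3 species and 2 links.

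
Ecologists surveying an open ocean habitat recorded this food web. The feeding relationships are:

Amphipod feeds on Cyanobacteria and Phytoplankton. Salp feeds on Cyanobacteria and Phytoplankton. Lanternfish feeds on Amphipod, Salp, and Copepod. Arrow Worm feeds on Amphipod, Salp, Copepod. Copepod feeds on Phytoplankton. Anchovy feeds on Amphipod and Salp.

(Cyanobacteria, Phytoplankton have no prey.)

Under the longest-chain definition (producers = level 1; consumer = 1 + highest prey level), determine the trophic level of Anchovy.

Cyanobacteria is a producer → level 1.
Amphipod eats Cyanobacteria (level 1); other prey at levels: Phytoplankton 1 → level 2.
Anchovy eats Amphipod (level 2); other prey at levels: Salp 2 → level 3.

Trophic level 3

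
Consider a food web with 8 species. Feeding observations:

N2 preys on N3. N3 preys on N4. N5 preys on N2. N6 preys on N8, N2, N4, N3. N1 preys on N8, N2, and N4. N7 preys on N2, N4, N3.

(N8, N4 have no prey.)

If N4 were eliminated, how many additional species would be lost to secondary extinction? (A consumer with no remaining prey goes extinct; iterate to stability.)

Remove N4.
Round 1: N3 (all prey gone) → extinct.
Round 2: N2 (all prey gone) → extinct.
Round 3: N7 (all prey gone), N5 (all prey gone) → extinct.
No further losses. Total secondary extinctions: 4.

4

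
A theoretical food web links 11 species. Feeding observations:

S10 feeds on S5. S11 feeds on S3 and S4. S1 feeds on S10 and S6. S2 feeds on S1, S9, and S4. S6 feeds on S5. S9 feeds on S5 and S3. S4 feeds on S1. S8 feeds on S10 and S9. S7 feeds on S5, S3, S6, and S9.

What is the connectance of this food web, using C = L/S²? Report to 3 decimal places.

The web has S = 11 species and L = 18 feeding links.
C = L / S² = 18 / 121 = 0.1488 ≈ 0.149.

C = 0.149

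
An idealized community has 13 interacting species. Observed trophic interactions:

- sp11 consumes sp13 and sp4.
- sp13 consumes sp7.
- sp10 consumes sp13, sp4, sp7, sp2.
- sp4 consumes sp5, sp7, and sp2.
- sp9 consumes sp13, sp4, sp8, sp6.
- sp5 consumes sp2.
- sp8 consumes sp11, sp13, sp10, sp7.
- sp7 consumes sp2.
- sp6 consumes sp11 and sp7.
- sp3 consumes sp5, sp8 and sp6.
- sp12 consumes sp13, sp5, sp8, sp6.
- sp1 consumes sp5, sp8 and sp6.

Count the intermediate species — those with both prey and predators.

8

Intermediate species (has both prey and predators): sp7, sp5, sp13, sp4, sp11, sp10, sp8, sp6.
Count: 8.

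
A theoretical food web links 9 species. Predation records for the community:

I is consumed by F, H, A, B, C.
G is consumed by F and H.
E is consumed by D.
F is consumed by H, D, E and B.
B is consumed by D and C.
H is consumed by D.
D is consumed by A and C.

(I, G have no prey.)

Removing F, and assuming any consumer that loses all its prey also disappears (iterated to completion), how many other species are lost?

1

Remove F.
Round 1: E (all prey gone) → extinct.
No further losses. Total secondary extinctions: 1.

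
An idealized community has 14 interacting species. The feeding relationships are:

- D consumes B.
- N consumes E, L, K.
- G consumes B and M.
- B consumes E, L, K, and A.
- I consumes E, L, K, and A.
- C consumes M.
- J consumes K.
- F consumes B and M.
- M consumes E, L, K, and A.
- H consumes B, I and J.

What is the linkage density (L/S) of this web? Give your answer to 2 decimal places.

L/S = 1.79

There are L = 25 links among S = 14 species.
L/S = 25/14 = 1.7857 ≈ 1.79.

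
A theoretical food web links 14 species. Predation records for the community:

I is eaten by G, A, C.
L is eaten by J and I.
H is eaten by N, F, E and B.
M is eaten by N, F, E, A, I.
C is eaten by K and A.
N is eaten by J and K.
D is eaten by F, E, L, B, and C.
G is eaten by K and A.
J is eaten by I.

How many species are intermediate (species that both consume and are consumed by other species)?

6

Intermediate species (has both prey and predators): L, N, J, I, C, G.
Count: 6.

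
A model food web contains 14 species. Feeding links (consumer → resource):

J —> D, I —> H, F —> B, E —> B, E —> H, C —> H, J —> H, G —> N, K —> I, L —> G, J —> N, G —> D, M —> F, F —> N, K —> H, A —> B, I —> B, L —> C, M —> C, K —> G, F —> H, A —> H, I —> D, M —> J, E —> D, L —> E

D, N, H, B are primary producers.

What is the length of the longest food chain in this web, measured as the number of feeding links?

2 links

One longest chain: H → C → M.
It has 3 species and 2 links.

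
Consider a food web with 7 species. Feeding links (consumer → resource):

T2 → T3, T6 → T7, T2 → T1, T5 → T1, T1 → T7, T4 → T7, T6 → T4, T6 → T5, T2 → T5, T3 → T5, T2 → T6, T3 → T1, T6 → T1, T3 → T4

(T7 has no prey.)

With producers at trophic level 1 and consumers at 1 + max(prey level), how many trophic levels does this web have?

5

Producers (level 1): T7.
T7 → T1 → T5 → T3 → T2 gives T2 level 5.
No species has a prey at level 5, so no species reaches level 6.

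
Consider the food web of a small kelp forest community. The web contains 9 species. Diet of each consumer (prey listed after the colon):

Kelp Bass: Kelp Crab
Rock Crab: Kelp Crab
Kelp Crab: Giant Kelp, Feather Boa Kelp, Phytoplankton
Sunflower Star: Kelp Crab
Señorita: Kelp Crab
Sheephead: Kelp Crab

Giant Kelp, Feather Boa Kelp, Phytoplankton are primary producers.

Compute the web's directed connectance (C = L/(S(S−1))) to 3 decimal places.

C = 0.111

The web has S = 9 species and L = 8 feeding links.
C = L / (S(S−1)) = 8 / 72 = 0.1111 ≈ 0.111.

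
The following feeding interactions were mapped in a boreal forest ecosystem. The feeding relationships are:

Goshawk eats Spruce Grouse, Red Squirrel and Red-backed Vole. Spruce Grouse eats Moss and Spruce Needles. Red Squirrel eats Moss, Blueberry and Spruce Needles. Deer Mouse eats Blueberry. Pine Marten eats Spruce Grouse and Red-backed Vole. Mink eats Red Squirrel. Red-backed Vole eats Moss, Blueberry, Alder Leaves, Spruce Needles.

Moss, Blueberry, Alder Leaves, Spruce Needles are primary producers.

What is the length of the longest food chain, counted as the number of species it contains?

One longest chain: Moss → Red Squirrel → Mink.
It has 3 species and 2 links.

3 species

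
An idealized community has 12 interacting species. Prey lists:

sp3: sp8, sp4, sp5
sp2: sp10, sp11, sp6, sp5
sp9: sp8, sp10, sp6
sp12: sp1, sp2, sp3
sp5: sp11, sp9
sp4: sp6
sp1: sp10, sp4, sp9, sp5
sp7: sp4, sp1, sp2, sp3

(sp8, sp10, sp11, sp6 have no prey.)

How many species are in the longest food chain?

One longest chain: sp8 → sp9 → sp5 → sp2 → sp7.
It has 5 species and 4 links.

5 species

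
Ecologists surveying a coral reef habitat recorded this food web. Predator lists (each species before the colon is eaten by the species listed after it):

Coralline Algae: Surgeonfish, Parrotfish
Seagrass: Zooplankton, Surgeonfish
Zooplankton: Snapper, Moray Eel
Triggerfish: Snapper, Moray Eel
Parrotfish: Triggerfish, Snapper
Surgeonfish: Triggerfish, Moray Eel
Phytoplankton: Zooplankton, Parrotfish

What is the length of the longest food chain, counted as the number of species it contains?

One longest chain: Seagrass → Surgeonfish → Triggerfish → Snapper.
It has 4 species and 3 links.

4 species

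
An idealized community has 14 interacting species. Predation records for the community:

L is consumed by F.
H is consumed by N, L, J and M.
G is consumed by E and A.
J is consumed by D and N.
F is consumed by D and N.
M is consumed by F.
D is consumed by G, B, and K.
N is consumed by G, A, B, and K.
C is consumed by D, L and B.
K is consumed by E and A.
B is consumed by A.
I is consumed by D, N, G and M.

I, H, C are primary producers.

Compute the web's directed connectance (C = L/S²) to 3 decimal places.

The web has S = 14 species and L = 29 feeding links.
C = L / S² = 29 / 196 = 0.1480 ≈ 0.148.

C = 0.148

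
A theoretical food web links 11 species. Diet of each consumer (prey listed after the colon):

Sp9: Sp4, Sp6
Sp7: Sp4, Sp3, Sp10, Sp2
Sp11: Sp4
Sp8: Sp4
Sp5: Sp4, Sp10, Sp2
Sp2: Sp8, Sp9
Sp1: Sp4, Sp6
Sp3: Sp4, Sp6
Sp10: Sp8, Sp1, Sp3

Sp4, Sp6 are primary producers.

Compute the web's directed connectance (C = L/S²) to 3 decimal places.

C = 0.165

The web has S = 11 species and L = 20 feeding links.
C = L / S² = 20 / 121 = 0.1653 ≈ 0.165.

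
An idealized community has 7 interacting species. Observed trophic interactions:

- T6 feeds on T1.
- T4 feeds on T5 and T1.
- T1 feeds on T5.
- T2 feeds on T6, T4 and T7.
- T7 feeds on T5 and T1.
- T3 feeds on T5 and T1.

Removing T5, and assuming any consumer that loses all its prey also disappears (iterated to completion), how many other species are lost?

6

Remove T5.
Round 1: T1 (all prey gone) → extinct.
Round 2: T7 (all prey gone), T6 (all prey gone), T3 (all prey gone), T4 (all prey gone) → extinct.
Round 3: T2 (all prey gone) → extinct.
No further losses. Total secondary extinctions: 6.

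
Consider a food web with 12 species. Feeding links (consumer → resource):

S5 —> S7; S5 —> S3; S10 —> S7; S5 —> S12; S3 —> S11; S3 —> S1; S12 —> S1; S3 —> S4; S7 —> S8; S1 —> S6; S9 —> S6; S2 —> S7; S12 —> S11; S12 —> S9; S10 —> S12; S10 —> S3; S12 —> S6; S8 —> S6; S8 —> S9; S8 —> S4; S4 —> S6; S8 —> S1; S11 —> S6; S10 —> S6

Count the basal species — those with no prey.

Basal species (no prey listed): S6.
Count: 1.

1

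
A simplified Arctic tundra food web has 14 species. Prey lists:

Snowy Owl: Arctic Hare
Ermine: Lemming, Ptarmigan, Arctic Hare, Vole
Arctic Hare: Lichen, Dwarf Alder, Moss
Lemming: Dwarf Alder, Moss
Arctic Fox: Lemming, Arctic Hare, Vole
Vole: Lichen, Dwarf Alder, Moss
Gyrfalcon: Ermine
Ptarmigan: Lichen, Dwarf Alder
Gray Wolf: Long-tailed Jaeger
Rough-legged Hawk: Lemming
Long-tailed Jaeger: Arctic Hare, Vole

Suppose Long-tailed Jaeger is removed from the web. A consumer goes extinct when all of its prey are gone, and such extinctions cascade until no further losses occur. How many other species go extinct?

1

Remove Long-tailed Jaeger.
Round 1: Gray Wolf (all prey gone) → extinct.
No further losses. Total secondary extinctions: 1.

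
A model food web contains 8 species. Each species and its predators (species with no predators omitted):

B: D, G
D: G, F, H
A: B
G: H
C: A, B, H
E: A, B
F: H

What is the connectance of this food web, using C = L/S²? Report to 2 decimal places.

The web has S = 8 species and L = 13 feeding links.
C = L / S² = 13 / 64 = 0.2031 ≈ 0.20.

C = 0.20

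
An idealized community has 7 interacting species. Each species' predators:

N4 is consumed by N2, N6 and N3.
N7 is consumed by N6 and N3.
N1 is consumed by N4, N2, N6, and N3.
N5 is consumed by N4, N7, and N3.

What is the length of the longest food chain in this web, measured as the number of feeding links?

One longest chain: N5 → N7 → N3.
It has 3 species and 2 links.

2 links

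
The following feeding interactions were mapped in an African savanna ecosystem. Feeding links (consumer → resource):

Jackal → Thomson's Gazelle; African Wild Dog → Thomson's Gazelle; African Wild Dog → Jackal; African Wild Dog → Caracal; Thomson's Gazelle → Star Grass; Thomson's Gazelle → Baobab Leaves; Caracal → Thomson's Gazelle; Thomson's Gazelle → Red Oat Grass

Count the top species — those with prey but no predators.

1

Top species (has prey, but nothing eats it): African Wild Dog.
Count: 1.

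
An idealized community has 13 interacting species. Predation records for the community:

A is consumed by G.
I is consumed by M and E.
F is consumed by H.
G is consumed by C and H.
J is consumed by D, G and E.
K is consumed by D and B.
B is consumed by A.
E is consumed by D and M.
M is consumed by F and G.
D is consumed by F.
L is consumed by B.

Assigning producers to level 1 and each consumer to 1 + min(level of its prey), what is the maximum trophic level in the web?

3

Producers (level 1): I, K, L, J.
Following each consumer down to its lowest-level prey: K → D → F (levels 1 through 3).
All prey of F (D 2, M 2) are at level 2 or above, so F is at level 1 + 2 = 3.
Every consumer has at least one prey at level 2 or below, so none exceeds level 3.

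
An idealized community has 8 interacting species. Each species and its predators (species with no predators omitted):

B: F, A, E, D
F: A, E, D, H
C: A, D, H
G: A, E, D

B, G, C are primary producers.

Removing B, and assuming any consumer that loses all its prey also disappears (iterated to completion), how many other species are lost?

1

Remove B.
Round 1: F (all prey gone) → extinct.
No further losses. Total secondary extinctions: 1.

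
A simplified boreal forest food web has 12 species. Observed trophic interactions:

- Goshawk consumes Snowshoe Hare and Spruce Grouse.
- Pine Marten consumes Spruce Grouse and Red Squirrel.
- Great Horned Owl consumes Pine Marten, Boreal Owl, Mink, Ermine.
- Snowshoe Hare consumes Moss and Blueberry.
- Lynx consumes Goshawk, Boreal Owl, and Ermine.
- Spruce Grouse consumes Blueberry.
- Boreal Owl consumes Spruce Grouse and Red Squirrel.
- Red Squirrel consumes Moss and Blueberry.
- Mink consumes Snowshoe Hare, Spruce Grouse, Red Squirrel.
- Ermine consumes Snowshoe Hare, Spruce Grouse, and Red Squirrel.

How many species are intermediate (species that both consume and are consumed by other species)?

Intermediate species (has both prey and predators): Spruce Grouse, Snowshoe Hare, Red Squirrel, Mink, Boreal Owl, Goshawk, Pine Marten, Ermine.
Count: 8.

8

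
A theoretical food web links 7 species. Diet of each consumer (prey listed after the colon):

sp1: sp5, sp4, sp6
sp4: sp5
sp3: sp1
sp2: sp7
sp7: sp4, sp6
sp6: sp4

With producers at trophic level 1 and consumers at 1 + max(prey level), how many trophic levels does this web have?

Producers (level 1): sp5.
sp5 → sp4 → sp6 → sp7 → sp2 gives sp2 level 5.
No species has a prey at level 5, so no species reaches level 6.

5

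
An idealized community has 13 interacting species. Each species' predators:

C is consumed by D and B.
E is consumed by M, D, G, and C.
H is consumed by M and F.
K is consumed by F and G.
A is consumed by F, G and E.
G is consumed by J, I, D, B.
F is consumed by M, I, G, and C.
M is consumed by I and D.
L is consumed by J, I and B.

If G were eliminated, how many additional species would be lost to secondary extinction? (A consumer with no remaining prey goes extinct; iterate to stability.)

Remove G.
Every predator of it retains at least one other prey: I still has L, F, M; B still has L, C; D still has E, C, M; J still has L.
No consumer loses all prey, so no secondary extinctions occur.

0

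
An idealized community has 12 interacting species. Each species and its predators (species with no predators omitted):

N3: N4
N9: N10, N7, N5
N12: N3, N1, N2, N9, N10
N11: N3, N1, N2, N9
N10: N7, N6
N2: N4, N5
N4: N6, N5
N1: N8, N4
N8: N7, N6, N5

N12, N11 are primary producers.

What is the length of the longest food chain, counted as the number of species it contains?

4 species

One longest chain: N12 → N9 → N10 → N7.
It has 4 species and 3 links.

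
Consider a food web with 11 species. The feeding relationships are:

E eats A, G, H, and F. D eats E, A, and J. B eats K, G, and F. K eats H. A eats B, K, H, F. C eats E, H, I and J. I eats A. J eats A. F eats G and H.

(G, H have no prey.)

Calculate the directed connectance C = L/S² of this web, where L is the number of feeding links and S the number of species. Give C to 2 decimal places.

C = 0.19

The web has S = 11 species and L = 23 feeding links.
C = L / S² = 23 / 121 = 0.1901 ≈ 0.19.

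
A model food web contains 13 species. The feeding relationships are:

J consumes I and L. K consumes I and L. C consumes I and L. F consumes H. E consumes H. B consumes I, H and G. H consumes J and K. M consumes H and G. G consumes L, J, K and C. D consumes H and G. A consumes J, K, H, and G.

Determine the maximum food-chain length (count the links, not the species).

3 links

One longest chain: L → C → G → M.
It has 4 species and 3 links.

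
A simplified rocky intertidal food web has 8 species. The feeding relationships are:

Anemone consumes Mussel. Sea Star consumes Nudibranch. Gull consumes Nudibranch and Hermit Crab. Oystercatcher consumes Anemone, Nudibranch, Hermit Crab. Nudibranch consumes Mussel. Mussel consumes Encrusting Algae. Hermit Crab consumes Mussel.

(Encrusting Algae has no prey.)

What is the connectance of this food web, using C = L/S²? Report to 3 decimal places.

C = 0.156

The web has S = 8 species and L = 10 feeding links.
C = L / S² = 10 / 64 = 0.1562 ≈ 0.156.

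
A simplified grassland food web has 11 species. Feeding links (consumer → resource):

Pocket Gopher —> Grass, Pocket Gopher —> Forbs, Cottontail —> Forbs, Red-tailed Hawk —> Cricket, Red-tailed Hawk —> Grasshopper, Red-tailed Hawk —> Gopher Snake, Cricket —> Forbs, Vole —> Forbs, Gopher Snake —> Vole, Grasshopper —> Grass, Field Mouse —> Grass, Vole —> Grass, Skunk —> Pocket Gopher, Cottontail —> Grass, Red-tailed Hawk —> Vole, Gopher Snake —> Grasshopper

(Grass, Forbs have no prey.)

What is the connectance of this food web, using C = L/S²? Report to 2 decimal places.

The web has S = 11 species and L = 16 feeding links.
C = L / S² = 16 / 121 = 0.1322 ≈ 0.13.

C = 0.13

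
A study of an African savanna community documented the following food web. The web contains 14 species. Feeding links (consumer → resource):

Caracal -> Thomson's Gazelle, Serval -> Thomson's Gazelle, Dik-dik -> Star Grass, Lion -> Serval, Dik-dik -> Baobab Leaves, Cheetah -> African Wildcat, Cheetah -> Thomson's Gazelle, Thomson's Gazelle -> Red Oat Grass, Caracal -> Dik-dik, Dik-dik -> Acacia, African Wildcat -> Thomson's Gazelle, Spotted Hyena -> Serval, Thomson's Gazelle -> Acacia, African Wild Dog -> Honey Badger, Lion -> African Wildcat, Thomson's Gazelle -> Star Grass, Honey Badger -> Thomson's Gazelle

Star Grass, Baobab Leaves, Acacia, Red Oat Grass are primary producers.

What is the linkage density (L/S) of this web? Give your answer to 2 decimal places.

There are L = 17 links among S = 14 species.
L/S = 17/14 = 1.2143 ≈ 1.21.

L/S = 1.21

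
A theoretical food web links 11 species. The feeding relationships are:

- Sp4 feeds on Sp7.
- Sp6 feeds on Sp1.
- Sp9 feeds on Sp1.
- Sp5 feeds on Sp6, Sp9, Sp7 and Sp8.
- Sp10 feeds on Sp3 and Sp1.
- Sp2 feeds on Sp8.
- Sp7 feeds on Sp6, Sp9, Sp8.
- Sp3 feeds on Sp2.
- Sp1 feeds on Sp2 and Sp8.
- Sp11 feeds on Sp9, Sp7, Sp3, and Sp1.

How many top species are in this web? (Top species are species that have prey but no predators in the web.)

4

Top species (has prey, but nothing eats it): Sp10, Sp11, Sp4, Sp5.
Count: 4.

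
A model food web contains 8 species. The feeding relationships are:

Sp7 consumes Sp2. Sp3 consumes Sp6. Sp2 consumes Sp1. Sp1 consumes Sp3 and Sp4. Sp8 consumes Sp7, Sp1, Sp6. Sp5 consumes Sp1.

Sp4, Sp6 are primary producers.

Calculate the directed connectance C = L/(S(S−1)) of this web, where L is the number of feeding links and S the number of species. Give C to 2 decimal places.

C = 0.16

The web has S = 8 species and L = 9 feeding links.
C = L / (S(S−1)) = 9 / 56 = 0.1607 ≈ 0.16.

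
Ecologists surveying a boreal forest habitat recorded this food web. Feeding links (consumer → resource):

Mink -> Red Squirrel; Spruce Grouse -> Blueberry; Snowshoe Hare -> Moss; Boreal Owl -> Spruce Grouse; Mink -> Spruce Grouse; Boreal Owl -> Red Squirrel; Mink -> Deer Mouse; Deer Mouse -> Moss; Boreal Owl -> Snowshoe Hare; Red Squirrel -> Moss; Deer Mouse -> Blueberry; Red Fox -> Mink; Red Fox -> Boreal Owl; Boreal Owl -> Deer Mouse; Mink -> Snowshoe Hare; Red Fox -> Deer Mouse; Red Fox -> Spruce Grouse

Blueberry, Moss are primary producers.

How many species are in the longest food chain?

4 species

One longest chain: Blueberry → Spruce Grouse → Mink → Red Fox.
It has 4 species and 3 links.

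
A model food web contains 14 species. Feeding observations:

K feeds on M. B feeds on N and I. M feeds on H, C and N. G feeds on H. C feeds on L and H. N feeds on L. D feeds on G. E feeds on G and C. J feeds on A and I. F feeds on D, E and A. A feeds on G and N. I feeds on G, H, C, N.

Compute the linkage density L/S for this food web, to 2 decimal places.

L/S = 1.71

There are L = 24 links among S = 14 species.
L/S = 24/14 = 1.7143 ≈ 1.71.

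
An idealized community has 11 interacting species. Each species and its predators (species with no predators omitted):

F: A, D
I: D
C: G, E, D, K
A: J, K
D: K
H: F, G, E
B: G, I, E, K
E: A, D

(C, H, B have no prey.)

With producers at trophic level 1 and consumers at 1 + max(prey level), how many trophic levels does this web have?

Producers (level 1): C, H, B.
H → F → A → J gives J level 4.
No species has a prey at level 4, so no species reaches level 5.

4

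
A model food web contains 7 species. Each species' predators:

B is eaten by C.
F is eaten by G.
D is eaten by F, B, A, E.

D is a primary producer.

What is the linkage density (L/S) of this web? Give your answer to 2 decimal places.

There are L = 6 links among S = 7 species.
L/S = 6/7 = 0.8571 ≈ 0.86.

L/S = 0.86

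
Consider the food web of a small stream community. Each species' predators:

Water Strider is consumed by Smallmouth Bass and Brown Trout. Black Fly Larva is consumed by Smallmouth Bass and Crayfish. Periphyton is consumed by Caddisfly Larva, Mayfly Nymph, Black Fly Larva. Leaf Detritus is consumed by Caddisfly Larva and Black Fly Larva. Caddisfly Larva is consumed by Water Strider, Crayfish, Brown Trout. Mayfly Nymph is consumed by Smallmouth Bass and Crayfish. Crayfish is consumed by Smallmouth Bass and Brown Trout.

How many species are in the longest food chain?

4 species

One longest chain: Leaf Detritus → Black Fly Larva → Crayfish → Smallmouth Bass.
It has 4 species and 3 links.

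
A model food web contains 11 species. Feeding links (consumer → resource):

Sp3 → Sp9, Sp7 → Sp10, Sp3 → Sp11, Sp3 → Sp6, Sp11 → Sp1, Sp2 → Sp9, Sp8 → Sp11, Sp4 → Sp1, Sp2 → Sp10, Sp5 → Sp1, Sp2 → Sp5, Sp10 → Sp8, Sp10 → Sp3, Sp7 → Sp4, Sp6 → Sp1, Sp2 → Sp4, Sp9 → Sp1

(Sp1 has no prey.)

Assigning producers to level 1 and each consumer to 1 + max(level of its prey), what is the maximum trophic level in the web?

Producers (level 1): Sp1.
Sp1 → Sp6 → Sp3 → Sp10 → Sp7 gives Sp7 level 5.
No species has a prey at level 5, so no species reaches level 6.

5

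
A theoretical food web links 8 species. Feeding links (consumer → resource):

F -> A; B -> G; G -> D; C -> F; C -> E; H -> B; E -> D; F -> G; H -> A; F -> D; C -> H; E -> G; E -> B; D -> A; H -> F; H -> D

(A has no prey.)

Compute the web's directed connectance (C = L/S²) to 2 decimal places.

The web has S = 8 species and L = 16 feeding links.
C = L / S² = 16 / 64 = 0.2500 ≈ 0.25.

C = 0.25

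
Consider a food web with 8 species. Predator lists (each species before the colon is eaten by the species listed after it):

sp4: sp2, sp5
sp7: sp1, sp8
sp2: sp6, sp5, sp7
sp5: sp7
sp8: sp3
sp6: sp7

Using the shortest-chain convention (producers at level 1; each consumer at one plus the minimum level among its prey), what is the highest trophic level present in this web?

Producers (level 1): sp4.
Following each consumer down to its lowest-level prey: sp4 → sp2 → sp7 → sp8 → sp3 (levels 1 through 5).
All prey of sp3 (sp8 4) are at level 4 or above, so sp3 is at level 1 + 4 = 5.
Every consumer has at least one prey at level 4 or below, so none exceeds level 5.

5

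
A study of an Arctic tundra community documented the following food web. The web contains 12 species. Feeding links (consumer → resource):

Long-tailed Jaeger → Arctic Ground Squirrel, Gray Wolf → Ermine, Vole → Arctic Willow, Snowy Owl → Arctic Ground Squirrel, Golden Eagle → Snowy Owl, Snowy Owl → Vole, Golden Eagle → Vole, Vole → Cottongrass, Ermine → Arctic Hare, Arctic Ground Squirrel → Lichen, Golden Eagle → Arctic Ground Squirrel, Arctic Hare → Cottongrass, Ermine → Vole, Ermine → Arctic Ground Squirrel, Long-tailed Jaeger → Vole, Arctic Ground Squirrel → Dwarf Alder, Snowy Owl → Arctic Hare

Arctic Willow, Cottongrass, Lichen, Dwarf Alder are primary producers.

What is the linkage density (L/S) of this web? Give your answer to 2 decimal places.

There are L = 17 links among S = 12 species.
L/S = 17/12 = 1.4167 ≈ 1.42.

L/S = 1.42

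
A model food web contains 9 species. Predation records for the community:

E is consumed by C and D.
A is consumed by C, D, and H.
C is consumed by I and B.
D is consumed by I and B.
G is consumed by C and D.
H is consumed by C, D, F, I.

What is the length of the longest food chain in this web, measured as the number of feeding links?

3 links

One longest chain: A → H → C → I.
It has 4 species and 3 links.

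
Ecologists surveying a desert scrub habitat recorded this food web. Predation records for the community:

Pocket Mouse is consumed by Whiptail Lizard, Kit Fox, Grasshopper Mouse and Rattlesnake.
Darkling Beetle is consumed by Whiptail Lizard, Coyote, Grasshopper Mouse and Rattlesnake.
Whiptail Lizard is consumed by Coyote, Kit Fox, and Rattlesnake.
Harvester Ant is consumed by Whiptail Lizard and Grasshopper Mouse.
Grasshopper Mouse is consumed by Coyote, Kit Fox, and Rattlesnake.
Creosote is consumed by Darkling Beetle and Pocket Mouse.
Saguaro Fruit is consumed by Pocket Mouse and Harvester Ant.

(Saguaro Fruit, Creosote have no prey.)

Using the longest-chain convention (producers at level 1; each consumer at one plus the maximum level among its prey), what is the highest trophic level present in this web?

Producers (level 1): Saguaro Fruit, Creosote.
Saguaro Fruit → Pocket Mouse → Whiptail Lizard → Rattlesnake gives Rattlesnake level 4.
No species has a prey at level 4, so no species reaches level 5.

4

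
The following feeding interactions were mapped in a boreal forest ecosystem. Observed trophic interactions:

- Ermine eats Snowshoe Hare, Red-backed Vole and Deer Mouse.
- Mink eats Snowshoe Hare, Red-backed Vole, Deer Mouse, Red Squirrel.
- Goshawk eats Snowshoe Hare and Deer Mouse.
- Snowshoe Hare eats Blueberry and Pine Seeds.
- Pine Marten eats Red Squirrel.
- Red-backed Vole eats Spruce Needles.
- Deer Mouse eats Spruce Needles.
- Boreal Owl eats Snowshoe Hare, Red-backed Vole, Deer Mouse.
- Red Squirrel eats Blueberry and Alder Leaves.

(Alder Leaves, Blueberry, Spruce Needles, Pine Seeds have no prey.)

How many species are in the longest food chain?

3 species

One longest chain: Blueberry → Snowshoe Hare → Ermine.
It has 3 species and 2 links.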